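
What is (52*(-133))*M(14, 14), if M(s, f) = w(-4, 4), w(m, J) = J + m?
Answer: 0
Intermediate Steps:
M(s, f) = 0 (M(s, f) = 4 - 4 = 0)
(52*(-133))*M(14, 14) = (52*(-133))*0 = -6916*0 = 0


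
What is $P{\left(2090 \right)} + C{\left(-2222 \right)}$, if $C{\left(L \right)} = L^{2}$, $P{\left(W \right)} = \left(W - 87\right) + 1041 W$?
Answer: $7114977$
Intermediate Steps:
$P{\left(W \right)} = -87 + 1042 W$ ($P{\left(W \right)} = \left(-87 + W\right) + 1041 W = -87 + 1042 W$)
$P{\left(2090 \right)} + C{\left(-2222 \right)} = \left(-87 + 1042 \cdot 2090\right) + \left(-2222\right)^{2} = \left(-87 + 2177780\right) + 4937284 = 2177693 + 4937284 = 7114977$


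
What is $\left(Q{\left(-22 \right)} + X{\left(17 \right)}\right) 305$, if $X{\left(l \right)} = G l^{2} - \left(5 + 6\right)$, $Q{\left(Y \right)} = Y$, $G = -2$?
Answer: $-186355$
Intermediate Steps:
$X{\left(l \right)} = -11 - 2 l^{2}$ ($X{\left(l \right)} = - 2 l^{2} - \left(5 + 6\right) = - 2 l^{2} - 11 = -11 - 2 l^{2}$)
$\left(Q{\left(-22 \right)} + X{\left(17 \right)}\right) 305 = \left(-22 - \left(11 + 2 \cdot 17^{2}\right)\right) 305 = \left(-22 - 589\right) 305 = \left(-611\right) 305 = -186355$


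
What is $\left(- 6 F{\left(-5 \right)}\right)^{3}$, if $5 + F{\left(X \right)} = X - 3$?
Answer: $474552$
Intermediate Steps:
$F{\left(X \right)} = -8 + X$ ($F{\left(X \right)} = -5 + \left(X - 3\right) = -5 + \left(-3 + X\right) = -8 + X$)
$\left(- 6 F{\left(-5 \right)}\right)^{3} = \left(- 6 \left(-8 - 5\right)\right)^{3} = \left(\left(-6\right) \left(-13\right)\right)^{3} = 78^{3} = 474552$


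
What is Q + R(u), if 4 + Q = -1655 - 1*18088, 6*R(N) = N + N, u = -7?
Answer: -59248/3 ≈ -19749.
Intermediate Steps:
R(N) = N/3 (R(N) = (N + N)/6 = (2*N)/6 = N/3)
Q = -19747 (Q = -4 + (-1655 - 1*18088) = -4 + (-1655 - 18088) = -4 - 19743 = -19747)
Q + R(u) = -19747 + (⅓)*(-7) = -19747 - 7/3 = -59248/3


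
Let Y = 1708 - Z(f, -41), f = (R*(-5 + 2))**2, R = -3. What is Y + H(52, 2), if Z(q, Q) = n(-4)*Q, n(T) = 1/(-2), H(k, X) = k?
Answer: 3479/2 ≈ 1739.5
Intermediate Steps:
f = 81 (f = (-3*(-5 + 2))**2 = (-3*(-3))**2 = 9**2 = 81)
n(T) = -1/2
Z(q, Q) = -Q/2
Y = 3375/2 (Y = 1708 - (-1)*(-41)/2 = 1708 - 1*41/2 = 1708 - 41/2 = 3375/2 ≈ 1687.5)
Y + H(52, 2) = 3375/2 + 52 = 3479/2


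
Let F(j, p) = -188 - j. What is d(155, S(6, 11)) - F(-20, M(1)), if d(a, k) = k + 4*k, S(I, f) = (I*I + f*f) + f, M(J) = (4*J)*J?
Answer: 1008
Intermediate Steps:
M(J) = 4*J²
S(I, f) = f + I² + f² (S(I, f) = (I² + f²) + f = f + I² + f²)
d(a, k) = 5*k
d(155, S(6, 11)) - F(-20, M(1)) = 5*(11 + 6² + 11²) - (-188 - 1*(-20)) = 5*(11 + 36 + 121) - (-188 + 20) = 5*168 - 1*(-168) = 840 + 168 = 1008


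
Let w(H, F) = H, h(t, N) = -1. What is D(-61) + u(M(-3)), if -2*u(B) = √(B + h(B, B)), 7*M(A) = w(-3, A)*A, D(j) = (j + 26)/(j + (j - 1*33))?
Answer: 7/31 - √14/14 ≈ -0.041455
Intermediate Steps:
D(j) = (26 + j)/(-33 + 2*j) (D(j) = (26 + j)/(j + (j - 33)) = (26 + j)/(j + (-33 + j)) = (26 + j)/(-33 + 2*j))
M(A) = -3*A/7 (M(A) = (-3*A)/7 = -3*A/7)
u(B) = -√(-1 + B)/2 (u(B) = -√(B - 1)/2 = -√(-1 + B)/2)
D(-61) + u(M(-3)) = (26 - 61)/(-33 + 2*(-61)) - √(-1 - 3/7*(-3))/2 = -35/(-33 - 122) - √(-1 + 9/7)/2 = -35/(-155) - √14/14 = -1/155*(-35) - √14/14 = 7/31 - √14/14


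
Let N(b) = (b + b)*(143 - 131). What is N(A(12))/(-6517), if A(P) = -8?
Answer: 192/6517 ≈ 0.029461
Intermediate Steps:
N(b) = 24*b (N(b) = (2*b)*12 = 24*b)
N(A(12))/(-6517) = (24*(-8))/(-6517) = -192*(-1/6517) = 192/6517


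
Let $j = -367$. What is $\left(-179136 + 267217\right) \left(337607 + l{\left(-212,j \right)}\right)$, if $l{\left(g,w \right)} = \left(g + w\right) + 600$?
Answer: $29738611868$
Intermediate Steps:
$l{\left(g,w \right)} = 600 + g + w$
$\left(-179136 + 267217\right) \left(337607 + l{\left(-212,j \right)}\right) = \left(-179136 + 267217\right) \left(337607 - -21\right) = 88081 \left(337607 + 21\right) = 88081 \cdot 337628 = 29738611868$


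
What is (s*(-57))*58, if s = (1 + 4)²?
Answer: -82650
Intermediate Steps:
s = 25 (s = 5² = 25)
(s*(-57))*58 = (25*(-57))*58 = -1425*58 = -82650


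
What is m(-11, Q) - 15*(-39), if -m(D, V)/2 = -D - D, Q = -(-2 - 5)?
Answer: 541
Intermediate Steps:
Q = 7 (Q = -1*(-7) = 7)
m(D, V) = 4*D (m(D, V) = -2*(-D - D) = -(-4)*D = 4*D)
m(-11, Q) - 15*(-39) = 4*(-11) - 15*(-39) = -44 + 585 = 541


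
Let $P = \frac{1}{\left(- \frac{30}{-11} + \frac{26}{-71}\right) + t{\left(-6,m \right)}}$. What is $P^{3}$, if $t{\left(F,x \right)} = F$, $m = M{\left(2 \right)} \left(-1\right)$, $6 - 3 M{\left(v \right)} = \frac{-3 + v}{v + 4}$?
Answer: $- \frac{476379541}{22954731688} \approx -0.020753$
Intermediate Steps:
$M{\left(v \right)} = 2 - \frac{-3 + v}{3 \left(4 + v\right)}$ ($M{\left(v \right)} = 2 - \frac{\left(-3 + v\right) \frac{1}{v + 4}}{3} = 2 - \frac{\left(-3 + v\right) \frac{1}{4 + v}}{3} = 2 - \frac{\frac{1}{4 + v} \left(-3 + v\right)}{3} = 2 - \frac{-3 + v}{3 \left(4 + v\right)}$)
$m = - \frac{37}{18}$ ($m = \frac{27 + 5 \cdot 2}{3 \left(4 + 2\right)} \left(-1\right) = \frac{27 + 10}{3 \cdot 6} \left(-1\right) = \frac{1}{3} \cdot \frac{1}{6} \cdot 37 \left(-1\right) = \frac{37}{18} \left(-1\right) = - \frac{37}{18} \approx -2.0556$)
$P = - \frac{781}{2842}$ ($P = \frac{1}{\left(- \frac{30}{-11} + \frac{26}{-71}\right) - 6} = \frac{1}{\left(\left(-30\right) \left(- \frac{1}{11}\right) + 26 \left(- \frac{1}{71}\right)\right) - 6} = \frac{1}{\left(\frac{30}{11} - \frac{26}{71}\right) - 6} = \frac{1}{\frac{1844}{781} - 6} = \frac{1}{- \frac{2842}{781}} = - \frac{781}{2842} \approx -0.27481$)
$P^{3} = \left(- \frac{781}{2842}\right)^{3} = - \frac{476379541}{22954731688}$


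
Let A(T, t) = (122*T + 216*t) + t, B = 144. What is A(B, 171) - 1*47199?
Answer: 7476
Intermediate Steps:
A(T, t) = 122*T + 217*t
A(B, 171) - 1*47199 = (122*144 + 217*171) - 1*47199 = (17568 + 37107) - 47199 = 54675 - 47199 = 7476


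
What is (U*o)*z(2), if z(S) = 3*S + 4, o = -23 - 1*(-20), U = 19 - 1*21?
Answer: 60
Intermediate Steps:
U = -2 (U = 19 - 21 = -2)
o = -3 (o = -23 + 20 = -3)
z(S) = 4 + 3*S
(U*o)*z(2) = (-2*(-3))*(4 + 3*2) = 6*(4 + 6) = 6*10 = 60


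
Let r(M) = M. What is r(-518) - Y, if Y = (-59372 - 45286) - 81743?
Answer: 185883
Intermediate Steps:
Y = -186401 (Y = -104658 - 81743 = -186401)
r(-518) - Y = -518 - 1*(-186401) = -518 + 186401 = 185883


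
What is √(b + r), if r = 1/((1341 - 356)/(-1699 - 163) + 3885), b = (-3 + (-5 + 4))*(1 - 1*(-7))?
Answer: I*√1674054545911330/7232885 ≈ 5.6568*I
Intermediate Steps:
b = -32 (b = (-3 - 1)*(1 + 7) = -4*8 = -32)
r = 1862/7232885 (r = 1/(985/(-1862) + 3885) = 1/(985*(-1/1862) + 3885) = 1/(-985/1862 + 3885) = 1/(7232885/1862) = 1862/7232885 ≈ 0.00025744)
√(b + r) = √(-32 + 1862/7232885) = √(-231450458/7232885) = I*√1674054545911330/7232885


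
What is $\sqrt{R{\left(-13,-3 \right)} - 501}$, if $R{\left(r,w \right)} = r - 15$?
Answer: $23 i \approx 23.0 i$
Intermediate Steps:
$R{\left(r,w \right)} = -15 + r$
$\sqrt{R{\left(-13,-3 \right)} - 501} = \sqrt{\left(-15 - 13\right) - 501} = \sqrt{-28 - 501} = \sqrt{-529} = 23 i$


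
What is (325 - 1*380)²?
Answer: 3025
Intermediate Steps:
(325 - 1*380)² = (325 - 380)² = (-55)² = 3025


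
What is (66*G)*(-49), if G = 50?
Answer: -161700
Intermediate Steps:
(66*G)*(-49) = (66*50)*(-49) = 3300*(-49) = -161700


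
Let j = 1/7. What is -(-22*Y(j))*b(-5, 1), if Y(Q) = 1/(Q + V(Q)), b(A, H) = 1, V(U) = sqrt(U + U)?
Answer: -154/13 + 154*sqrt(14)/13 ≈ 32.478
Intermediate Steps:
V(U) = sqrt(2)*sqrt(U) (V(U) = sqrt(2*U) = sqrt(2)*sqrt(U))
j = 1/7 ≈ 0.14286
Y(Q) = 1/(Q + sqrt(2)*sqrt(Q))
-(-22*Y(j))*b(-5, 1) = -(-22/(1/7 + sqrt(2)*sqrt(1/7))) = -(-22/(1/7 + sqrt(2)*(sqrt(7)/7))) = -(-22/(1/7 + sqrt(14)/7)) = -(-22)/(1/7 + sqrt(14)/7) = 22/(1/7 + sqrt(14)/7)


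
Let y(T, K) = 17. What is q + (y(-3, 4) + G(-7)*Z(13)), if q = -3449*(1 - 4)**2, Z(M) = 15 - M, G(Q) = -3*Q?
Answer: -30982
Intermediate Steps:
q = -31041 (q = -3449*(-3)**2 = -3449*9 = -31041)
q + (y(-3, 4) + G(-7)*Z(13)) = -31041 + (17 + (-3*(-7))*(15 - 1*13)) = -31041 + (17 + 21*(15 - 13)) = -31041 + (17 + 21*2) = -31041 + (17 + 42) = -31041 + 59 = -30982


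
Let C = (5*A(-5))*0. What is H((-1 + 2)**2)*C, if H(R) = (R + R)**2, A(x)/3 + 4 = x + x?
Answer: 0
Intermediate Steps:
A(x) = -12 + 6*x (A(x) = -12 + 3*(x + x) = -12 + 3*(2*x) = -12 + 6*x)
H(R) = 4*R**2 (H(R) = (2*R)**2 = 4*R**2)
C = 0 (C = (5*(-12 + 6*(-5)))*0 = (5*(-12 - 30))*0 = (5*(-42))*0 = -210*0 = 0)
H((-1 + 2)**2)*C = (4*((-1 + 2)**2)**2)*0 = (4*(1**2)**2)*0 = (4*1**2)*0 = (4*1)*0 = 4*0 = 0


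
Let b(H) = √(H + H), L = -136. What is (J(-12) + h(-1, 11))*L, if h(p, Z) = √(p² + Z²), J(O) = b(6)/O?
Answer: -136*√122 + 68*√3/3 ≈ -1462.9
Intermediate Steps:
b(H) = √2*√H (b(H) = √(2*H) = √2*√H)
J(O) = 2*√3/O (J(O) = (√2*√6)/O = (2*√3)/O = 2*√3/O)
h(p, Z) = √(Z² + p²)
(J(-12) + h(-1, 11))*L = (2*√3/(-12) + √(11² + (-1)²))*(-136) = (2*√3*(-1/12) + √(121 + 1))*(-136) = (-√3/6 + √122)*(-136) = (√122 - √3/6)*(-136) = -136*√122 + 68*√3/3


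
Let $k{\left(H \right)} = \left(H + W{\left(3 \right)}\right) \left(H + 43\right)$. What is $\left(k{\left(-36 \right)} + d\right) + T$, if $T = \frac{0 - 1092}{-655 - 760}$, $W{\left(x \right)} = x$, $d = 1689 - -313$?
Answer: $\frac{2507057}{1415} \approx 1771.8$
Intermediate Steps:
$d = 2002$ ($d = 1689 + 313 = 2002$)
$k{\left(H \right)} = \left(3 + H\right) \left(43 + H\right)$ ($k{\left(H \right)} = \left(H + 3\right) \left(H + 43\right) = \left(3 + H\right) \left(43 + H\right)$)
$T = \frac{1092}{1415}$ ($T = - \frac{1092}{-1415} = \left(-1092\right) \left(- \frac{1}{1415}\right) = \frac{1092}{1415} \approx 0.77173$)
$\left(k{\left(-36 \right)} + d\right) + T = \left(\left(129 + \left(-36\right)^{2} + 46 \left(-36\right)\right) + 2002\right) + \frac{1092}{1415} = \left(\left(129 + 1296 - 1656\right) + 2002\right) + \frac{1092}{1415} = \left(-231 + 2002\right) + \frac{1092}{1415} = 1771 + \frac{1092}{1415} = \frac{2507057}{1415}$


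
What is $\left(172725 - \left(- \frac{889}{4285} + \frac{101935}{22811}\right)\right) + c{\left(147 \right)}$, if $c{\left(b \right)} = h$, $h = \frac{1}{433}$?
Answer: $\frac{7310171063599242}{42323643455} \approx 1.7272 \cdot 10^{5}$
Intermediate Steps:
$h = \frac{1}{433} \approx 0.0023095$
$c{\left(b \right)} = \frac{1}{433}$
$\left(172725 - \left(- \frac{889}{4285} + \frac{101935}{22811}\right)\right) + c{\left(147 \right)} = \left(172725 - \left(- \frac{889}{4285} + \frac{101935}{22811}\right)\right) + \frac{1}{433} = \left(172725 - \frac{416512496}{97745135}\right) + \frac{1}{433} = \frac{16882611930379}{97745135} + \frac{1}{433} = \frac{7310171063599242}{42323643455}$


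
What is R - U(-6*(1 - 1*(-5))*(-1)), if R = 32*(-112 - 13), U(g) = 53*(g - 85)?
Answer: -1403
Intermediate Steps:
U(g) = -4505 + 53*g (U(g) = 53*(-85 + g) = -4505 + 53*g)
R = -4000 (R = 32*(-125) = -4000)
R - U(-6*(1 - 1*(-5))*(-1)) = -4000 - (-4505 + 53*(-6*(1 - 1*(-5))*(-1))) = -4000 - (-4505 + 53*(-6*(1 + 5)*(-1))) = -4000 - (-4505 + 53*(-6*6*(-1))) = -4000 - (-4505 + 53*(-36*(-1))) = -4000 - (-4505 + 53*36) = -4000 - (-4505 + 1908) = -4000 - 1*(-2597) = -4000 + 2597 = -1403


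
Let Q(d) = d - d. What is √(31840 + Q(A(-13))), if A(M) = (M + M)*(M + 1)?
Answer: 4*√1990 ≈ 178.44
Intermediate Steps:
A(M) = 2*M*(1 + M) (A(M) = (2*M)*(1 + M) = 2*M*(1 + M))
Q(d) = 0
√(31840 + Q(A(-13))) = √(31840 + 0) = √31840 = 4*√1990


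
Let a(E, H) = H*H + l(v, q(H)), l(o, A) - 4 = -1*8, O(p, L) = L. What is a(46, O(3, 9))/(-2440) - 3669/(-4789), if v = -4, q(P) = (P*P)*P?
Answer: 8583607/11685160 ≈ 0.73457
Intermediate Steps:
q(P) = P**3 (q(P) = P**2*P = P**3)
l(o, A) = -4 (l(o, A) = 4 - 1*8 = 4 - 8 = -4)
a(E, H) = -4 + H**2 (a(E, H) = H*H - 4 = H**2 - 4 = -4 + H**2)
a(46, O(3, 9))/(-2440) - 3669/(-4789) = (-4 + 9**2)/(-2440) - 3669/(-4789) = (-4 + 81)*(-1/2440) - 3669*(-1/4789) = 77*(-1/2440) + 3669/4789 = -77/2440 + 3669/4789 = 8583607/11685160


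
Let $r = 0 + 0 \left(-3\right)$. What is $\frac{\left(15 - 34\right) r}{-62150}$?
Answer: $0$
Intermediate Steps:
$r = 0$ ($r = 0 + 0 = 0$)
$\frac{\left(15 - 34\right) r}{-62150} = \frac{\left(15 - 34\right) 0}{-62150} = \left(-19\right) 0 \left(- \frac{1}{62150}\right) = 0 \left(- \frac{1}{62150}\right) = 0$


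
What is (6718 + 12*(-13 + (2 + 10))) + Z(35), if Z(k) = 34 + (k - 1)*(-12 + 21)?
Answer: 7046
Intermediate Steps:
Z(k) = 25 + 9*k (Z(k) = 34 + (-1 + k)*9 = 34 + (-9 + 9*k) = 25 + 9*k)
(6718 + 12*(-13 + (2 + 10))) + Z(35) = (6718 + 12*(-13 + (2 + 10))) + (25 + 9*35) = (6718 + 12*(-13 + 12)) + (25 + 315) = (6718 + 12*(-1)) + 340 = (6718 - 12) + 340 = 6706 + 340 = 7046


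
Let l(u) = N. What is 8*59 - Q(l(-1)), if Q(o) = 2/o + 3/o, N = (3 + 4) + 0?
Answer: 3299/7 ≈ 471.29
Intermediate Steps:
N = 7 (N = 7 + 0 = 7)
l(u) = 7
Q(o) = 5/o
8*59 - Q(l(-1)) = 8*59 - 5/7 = 472 - 5/7 = 3299/7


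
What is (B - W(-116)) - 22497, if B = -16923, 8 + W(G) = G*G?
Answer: -52868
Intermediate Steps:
W(G) = -8 + G**2 (W(G) = -8 + G*G = -8 + G**2)
(B - W(-116)) - 22497 = (-16923 - (-8 + (-116)**2)) - 22497 = (-16923 - (-8 + 13456)) - 22497 = (-16923 - 1*13448) - 22497 = (-16923 - 13448) - 22497 = -30371 - 22497 = -52868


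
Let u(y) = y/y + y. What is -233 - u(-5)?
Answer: -229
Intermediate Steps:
u(y) = 1 + y
-233 - u(-5) = -233 - (1 - 5) = -233 - 1*(-4) = -233 + 4 = -229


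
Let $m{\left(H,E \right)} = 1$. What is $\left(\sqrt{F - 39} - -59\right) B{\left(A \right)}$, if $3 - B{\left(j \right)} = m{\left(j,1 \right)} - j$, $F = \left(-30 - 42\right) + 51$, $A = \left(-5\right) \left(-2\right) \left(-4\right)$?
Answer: $-2242 - 76 i \sqrt{15} \approx -2242.0 - 294.35 i$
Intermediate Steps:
$A = -40$ ($A = 10 \left(-4\right) = -40$)
$F = -21$ ($F = -72 + 51 = -21$)
$B{\left(j \right)} = 2 + j$ ($B{\left(j \right)} = 3 - \left(1 - j\right) = 3 + \left(-1 + j\right) = 2 + j$)
$\left(\sqrt{F - 39} - -59\right) B{\left(A \right)} = \left(\sqrt{-21 - 39} - -59\right) \left(2 - 40\right) = \left(\sqrt{-60} + \left(-183 + 242\right)\right) \left(-38\right) = \left(2 i \sqrt{15} + 59\right) \left(-38\right) = \left(59 + 2 i \sqrt{15}\right) \left(-38\right) = -2242 - 76 i \sqrt{15}$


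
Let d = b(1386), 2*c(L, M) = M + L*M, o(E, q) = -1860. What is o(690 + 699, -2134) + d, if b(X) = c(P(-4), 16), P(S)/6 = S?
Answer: -2044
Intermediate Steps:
P(S) = 6*S
c(L, M) = M/2 + L*M/2 (c(L, M) = (M + L*M)/2 = M/2 + L*M/2)
b(X) = -184 (b(X) = (½)*16*(1 + 6*(-4)) = (½)*16*(1 - 24) = (½)*16*(-23) = -184)
d = -184
o(690 + 699, -2134) + d = -1860 - 184 = -2044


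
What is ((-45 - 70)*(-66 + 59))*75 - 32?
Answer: 60343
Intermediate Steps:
((-45 - 70)*(-66 + 59))*75 - 32 = -115*(-7)*75 - 32 = 805*75 - 32 = 60375 - 32 = 60343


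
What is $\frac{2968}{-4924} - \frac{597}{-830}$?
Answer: $\frac{119047}{1021730} \approx 0.11652$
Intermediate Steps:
$\frac{2968}{-4924} - \frac{597}{-830} = 2968 \left(- \frac{1}{4924}\right) - - \frac{597}{830} = - \frac{742}{1231} + \frac{597}{830} = \frac{119047}{1021730}$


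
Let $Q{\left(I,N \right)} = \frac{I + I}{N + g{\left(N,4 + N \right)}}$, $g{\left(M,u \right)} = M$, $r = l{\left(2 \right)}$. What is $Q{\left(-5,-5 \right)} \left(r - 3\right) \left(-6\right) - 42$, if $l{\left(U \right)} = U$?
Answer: $-36$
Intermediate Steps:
$r = 2$
$Q{\left(I,N \right)} = \frac{I}{N}$ ($Q{\left(I,N \right)} = \frac{I + I}{N + N} = \frac{2 I}{2 N} = 2 I \frac{1}{2 N} = \frac{I}{N}$)
$Q{\left(-5,-5 \right)} \left(r - 3\right) \left(-6\right) - 42 = - \frac{5}{-5} \left(2 - 3\right) \left(-6\right) - 42 = \left(-5\right) \left(- \frac{1}{5}\right) \left(\left(-1\right) \left(-6\right)\right) - 42 = 1 \cdot 6 - 42 = 6 - 42 = -36$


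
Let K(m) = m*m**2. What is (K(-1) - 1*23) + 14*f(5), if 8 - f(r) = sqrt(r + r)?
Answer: 88 - 14*sqrt(10) ≈ 43.728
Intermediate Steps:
K(m) = m**3
f(r) = 8 - sqrt(2)*sqrt(r) (f(r) = 8 - sqrt(r + r) = 8 - sqrt(2*r) = 8 - sqrt(2)*sqrt(r))
(K(-1) - 1*23) + 14*f(5) = ((-1)**3 - 1*23) + 14*(8 - sqrt(2)*sqrt(5)) = (-1 - 23) + 14*(8 - sqrt(10)) = -24 + (112 - 14*sqrt(10)) = 88 - 14*sqrt(10)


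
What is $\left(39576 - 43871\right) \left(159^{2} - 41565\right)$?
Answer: $69939780$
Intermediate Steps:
$\left(39576 - 43871\right) \left(159^{2} - 41565\right) = - 4295 \left(25281 - 41565\right) = \left(-4295\right) \left(-16284\right) = 69939780$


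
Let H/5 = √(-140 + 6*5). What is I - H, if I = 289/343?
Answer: 289/343 - 5*I*√110 ≈ 0.84257 - 52.44*I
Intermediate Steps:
H = 5*I*√110 (H = 5*√(-140 + 6*5) = 5*√(-140 + 30) = 5*√(-110) = 5*(I*√110) = 5*I*√110 ≈ 52.44*I)
I = 289/343 (I = 289*(1/343) = 289/343 ≈ 0.84257)
I - H = 289/343 - 5*I*√110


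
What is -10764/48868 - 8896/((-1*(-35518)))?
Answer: -102130685/216961703 ≈ -0.47073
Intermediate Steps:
-10764/48868 - 8896/((-1*(-35518))) = -10764*1/48868 - 8896/35518 = -2691/12217 - 8896*1/35518 = -2691/12217 - 4448/17759 = -102130685/216961703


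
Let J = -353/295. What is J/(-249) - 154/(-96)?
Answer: 630331/391760 ≈ 1.6090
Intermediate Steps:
J = -353/295 (J = -353*1/295 = -353/295 ≈ -1.1966)
J/(-249) - 154/(-96) = -353/295/(-249) - 154/(-96) = -353/295*(-1/249) - 154*(-1/96) = 353/73455 + 77/48 = 630331/391760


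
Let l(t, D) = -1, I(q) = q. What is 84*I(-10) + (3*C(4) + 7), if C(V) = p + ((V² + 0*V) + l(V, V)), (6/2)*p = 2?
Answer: -786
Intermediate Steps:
p = ⅔ (p = (⅓)*2 = ⅔ ≈ 0.66667)
C(V) = -⅓ + V² (C(V) = ⅔ + ((V² + 0*V) - 1) = ⅔ + ((V² + 0) - 1) = ⅔ + (V² - 1) = ⅔ + (-1 + V²) = -⅓ + V²)
84*I(-10) + (3*C(4) + 7) = 84*(-10) + (3*(-⅓ + 4²) + 7) = -840 + (3*(-⅓ + 16) + 7) = -840 + (3*(47/3) + 7) = -840 + (47 + 7) = -840 + 54 = -786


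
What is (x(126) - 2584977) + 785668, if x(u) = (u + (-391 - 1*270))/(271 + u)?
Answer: -714326208/397 ≈ -1.7993e+6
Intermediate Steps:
x(u) = (-661 + u)/(271 + u) (x(u) = (u + (-391 - 270))/(271 + u) = (u - 661)/(271 + u) = (-661 + u)/(271 + u))
(x(126) - 2584977) + 785668 = ((-661 + 126)/(271 + 126) - 2584977) + 785668 = (-535/397 - 2584977) + 785668 = -1026236404/397 + 785668 = -714326208/397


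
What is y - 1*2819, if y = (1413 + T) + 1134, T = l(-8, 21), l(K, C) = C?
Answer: -251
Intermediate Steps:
T = 21
y = 2568 (y = (1413 + 21) + 1134 = 1434 + 1134 = 2568)
y - 1*2819 = 2568 - 1*2819 = 2568 - 2819 = -251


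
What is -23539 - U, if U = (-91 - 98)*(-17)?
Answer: -26752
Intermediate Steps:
U = 3213 (U = -189*(-17) = 3213)
-23539 - U = -23539 - 1*3213 = -23539 - 3213 = -26752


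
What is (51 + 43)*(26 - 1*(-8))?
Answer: 3196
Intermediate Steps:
(51 + 43)*(26 - 1*(-8)) = 94*(26 + 8) = 94*34 = 3196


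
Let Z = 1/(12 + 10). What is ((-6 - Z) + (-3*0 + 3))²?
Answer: 4489/484 ≈ 9.2748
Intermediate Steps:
Z = 1/22 ≈ 0.045455
((-6 - Z) + (-3*0 + 3))² = ((-6 - 1*1/22) + (-3*0 + 3))² = ((-6 - 1/22) + (0 + 3))² = (-133/22 + 3)² = (-67/22)² = 4489/484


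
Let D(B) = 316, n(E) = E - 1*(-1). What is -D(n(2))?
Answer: -316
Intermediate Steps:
n(E) = 1 + E (n(E) = E + 1 = 1 + E)
-D(n(2)) = -1*316 = -316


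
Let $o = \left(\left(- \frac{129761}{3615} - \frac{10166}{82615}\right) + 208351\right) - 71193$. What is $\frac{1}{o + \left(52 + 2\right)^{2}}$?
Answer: $\frac{4594665}{643427613593} \approx 7.1409 \cdot 10^{-6}$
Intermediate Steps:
$o = \frac{630029570453}{4594665}$ ($o = \left(\left(\left(-129761\right) \frac{1}{3615} - \frac{782}{6355}\right) + 208351\right) - 71193 = \left(\left(- \frac{129761}{3615} - \frac{782}{6355}\right) + 208351\right) - 71193 = \left(- \frac{165491617}{4594665} + 208351\right) - 71193 = \frac{957137555798}{4594665} - 71193 = \frac{630029570453}{4594665} \approx 1.3712 \cdot 10^{5}$)
$\frac{1}{o + \left(52 + 2\right)^{2}} = \frac{1}{\frac{630029570453}{4594665} + \left(52 + 2\right)^{2}} = \frac{1}{\frac{630029570453}{4594665} + 54^{2}} = \frac{1}{\frac{630029570453}{4594665} + 2916} = \frac{1}{\frac{643427613593}{4594665}} = \frac{4594665}{643427613593}$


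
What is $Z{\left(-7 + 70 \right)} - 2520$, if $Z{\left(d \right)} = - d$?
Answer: $-2583$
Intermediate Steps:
$Z{\left(-7 + 70 \right)} - 2520 = - (-7 + 70) - 2520 = \left(-1\right) 63 - 2520 = -63 - 2520 = -2583$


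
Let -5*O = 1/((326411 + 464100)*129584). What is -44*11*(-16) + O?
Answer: 3966382997857279/512187887120 ≈ 7744.0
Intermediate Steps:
O = -1/512187887120 (O = -1/(5*(326411 + 464100)*129584) = -1/(5*790511*129584) = -1/(3952555*129584) = -⅕*1/102437577424 = -1/512187887120 ≈ -1.9524e-12)
-44*11*(-16) + O = -44*11*(-16) - 1/512187887120 = -484*(-16) - 1/512187887120 = 7744 - 1/512187887120 = 3966382997857279/512187887120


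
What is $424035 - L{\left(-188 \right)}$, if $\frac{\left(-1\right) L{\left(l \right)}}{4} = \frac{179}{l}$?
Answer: $\frac{19929466}{47} \approx 4.2403 \cdot 10^{5}$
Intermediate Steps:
$L{\left(l \right)} = - \frac{716}{l}$ ($L{\left(l \right)} = - 4 \frac{179}{l} = - \frac{716}{l}$)
$424035 - L{\left(-188 \right)} = 424035 - - \frac{716}{-188} = 424035 - \left(-716\right) \left(- \frac{1}{188}\right) = 424035 - \frac{179}{47} = \frac{19929466}{47}$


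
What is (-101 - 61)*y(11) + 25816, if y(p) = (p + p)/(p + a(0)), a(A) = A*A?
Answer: 25492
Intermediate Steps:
a(A) = A²
y(p) = 2 (y(p) = (p + p)/(p + 0²) = (2*p)/(p + 0) = (2*p)/p = 2)
(-101 - 61)*y(11) + 25816 = (-101 - 61)*2 + 25816 = -162*2 + 25816 = -324 + 25816 = 25492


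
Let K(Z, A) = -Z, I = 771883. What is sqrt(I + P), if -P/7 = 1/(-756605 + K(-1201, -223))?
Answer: sqrt(110115903142315889)/377702 ≈ 878.57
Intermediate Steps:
P = 7/755404 (P = -7/(-756605 - 1*(-1201)) = -7/(-756605 + 1201) = -7/(-755404) = -7*(-1/755404) = 7/755404 ≈ 9.2666e-6)
sqrt(I + P) = sqrt(771883 + 7/755404) = sqrt(583083505739/755404) = sqrt(110115903142315889)/377702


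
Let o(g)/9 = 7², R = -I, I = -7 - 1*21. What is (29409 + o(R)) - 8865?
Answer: 20985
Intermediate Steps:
I = -28 (I = -7 - 21 = -28)
R = 28 (R = -1*(-28) = 28)
o(g) = 441 (o(g) = 9*7² = 9*49 = 441)
(29409 + o(R)) - 8865 = (29409 + 441) - 8865 = 29850 - 8865 = 20985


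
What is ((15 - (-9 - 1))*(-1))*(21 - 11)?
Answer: -250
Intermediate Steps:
((15 - (-9 - 1))*(-1))*(21 - 11) = ((15 - 1*(-10))*(-1))*10 = ((15 + 10)*(-1))*10 = (25*(-1))*10 = -25*10 = -250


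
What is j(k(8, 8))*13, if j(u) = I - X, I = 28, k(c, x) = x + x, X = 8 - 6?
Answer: 338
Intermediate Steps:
X = 2
k(c, x) = 2*x
j(u) = 26 (j(u) = 28 - 1*2 = 28 - 2 = 26)
j(k(8, 8))*13 = 26*13 = 338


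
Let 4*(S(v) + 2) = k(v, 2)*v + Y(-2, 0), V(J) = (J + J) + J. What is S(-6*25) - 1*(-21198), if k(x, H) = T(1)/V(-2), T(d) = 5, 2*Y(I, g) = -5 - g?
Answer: 169813/8 ≈ 21227.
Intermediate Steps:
V(J) = 3*J (V(J) = 2*J + J = 3*J)
Y(I, g) = -5/2 - g/2 (Y(I, g) = (-5 - g)/2 = -5/2 - g/2)
k(x, H) = -5/6 (k(x, H) = 5/((3*(-2))) = 5/(-6) = 5*(-1/6) = -5/6)
S(v) = -21/8 - 5*v/24 (S(v) = -2 + (-5*v/6 + (-5/2 - 1/2*0))/4 = -2 + (-5*v/6 + (-5/2 + 0))/4 = -2 + (-5*v/6 - 5/2)/4 = -2 + (-5/2 - 5*v/6)/4 = -2 + (-5/8 - 5*v/24) = -21/8 - 5*v/24)
S(-6*25) - 1*(-21198) = (-21/8 - (-5)*25/4) - 1*(-21198) = (-21/8 - 5/24*(-150)) + 21198 = (-21/8 + 125/4) + 21198 = 229/8 + 21198 = 169813/8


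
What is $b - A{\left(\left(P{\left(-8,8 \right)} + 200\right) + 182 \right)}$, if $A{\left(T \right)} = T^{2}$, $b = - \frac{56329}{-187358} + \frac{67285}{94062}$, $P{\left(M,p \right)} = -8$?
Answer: $- \frac{616263589345567}{4405817049} \approx -1.3988 \cdot 10^{5}$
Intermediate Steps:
$b = \frac{4476200357}{4405817049}$ ($b = \left(-56329\right) \left(- \frac{1}{187358}\right) + 67285 \cdot \frac{1}{94062} = \frac{56329}{187358} + \frac{67285}{94062} = \frac{4476200357}{4405817049} \approx 1.016$)
$b - A{\left(\left(P{\left(-8,8 \right)} + 200\right) + 182 \right)} = \frac{4476200357}{4405817049} - \left(\left(-8 + 200\right) + 182\right)^{2} = \frac{4476200357}{4405817049} - \left(192 + 182\right)^{2} = \frac{4476200357}{4405817049} - 374^{2} = \frac{4476200357}{4405817049} - 139876 = - \frac{616263589345567}{4405817049}$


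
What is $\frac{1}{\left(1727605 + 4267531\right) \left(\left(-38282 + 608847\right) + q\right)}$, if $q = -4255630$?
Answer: $- \frac{1}{22092465843840} \approx -4.5264 \cdot 10^{-14}$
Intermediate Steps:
$\frac{1}{\left(1727605 + 4267531\right) \left(\left(-38282 + 608847\right) + q\right)} = \frac{1}{\left(1727605 + 4267531\right) \left(\left(-38282 + 608847\right) - 4255630\right)} = \frac{1}{5995136 \left(570565 - 4255630\right)} = \frac{1}{5995136 \left(-3685065\right)} = \frac{1}{-22092465843840} = - \frac{1}{22092465843840}$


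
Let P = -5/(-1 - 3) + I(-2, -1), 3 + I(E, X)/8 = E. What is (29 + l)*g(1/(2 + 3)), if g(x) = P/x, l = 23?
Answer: -10075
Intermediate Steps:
I(E, X) = -24 + 8*E
P = -155/4 (P = -5/(-1 - 3) + (-24 + 8*(-2)) = -5/(-4) + (-24 - 16) = -1/4*(-5) - 40 = 5/4 - 40 = -155/4 ≈ -38.750)
g(x) = -155/(4*x)
(29 + l)*g(1/(2 + 3)) = (29 + 23)*(-155/(4*(1/(2 + 3)))) = 52*(-155/(4*(1/5))) = 52*(-155/(4*1/5)) = 52*(-155/4*5) = 52*(-775/4) = -10075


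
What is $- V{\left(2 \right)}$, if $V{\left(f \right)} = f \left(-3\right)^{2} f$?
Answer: $-36$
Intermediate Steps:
$V{\left(f \right)} = 9 f^{2}$ ($V{\left(f \right)} = f 9 f = 9 f f = 9 f^{2}$)
$- V{\left(2 \right)} = - 9 \cdot 2^{2} = - 9 \cdot 4 = \left(-1\right) 36 = -36$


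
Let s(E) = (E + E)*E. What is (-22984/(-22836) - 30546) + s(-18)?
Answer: -170681936/5709 ≈ -29897.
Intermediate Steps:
s(E) = 2*E² (s(E) = (2*E)*E = 2*E²)
(-22984/(-22836) - 30546) + s(-18) = (-22984/(-22836) - 30546) + 2*(-18)² = (-22984*(-1/22836) - 30546) + 2*324 = (5746/5709 - 30546) + 648 = -174381368/5709 + 648 = -170681936/5709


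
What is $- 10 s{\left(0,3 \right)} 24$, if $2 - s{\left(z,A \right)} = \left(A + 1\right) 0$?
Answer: $-480$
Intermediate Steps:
$s{\left(z,A \right)} = 2$ ($s{\left(z,A \right)} = 2 - \left(A + 1\right) 0 = 2 - \left(1 + A\right) 0 = 2 - 0 = 2 + 0 = 2$)
$- 10 s{\left(0,3 \right)} 24 = \left(-10\right) 2 \cdot 24 = \left(-20\right) 24 = -480$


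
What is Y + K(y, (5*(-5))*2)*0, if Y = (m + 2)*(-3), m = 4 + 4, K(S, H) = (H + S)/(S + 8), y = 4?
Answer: -30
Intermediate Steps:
K(S, H) = (H + S)/(8 + S)
m = 8
Y = -30 (Y = (8 + 2)*(-3) = 10*(-3) = -30)
Y + K(y, (5*(-5))*2)*0 = -30 + (((5*(-5))*2 + 4)/(8 + 4))*0 = -30 + ((-25*2 + 4)/12)*0 = -30 + ((-50 + 4)/12)*0 = -30 + ((1/12)*(-46))*0 = -30 - 23/6*0 = -30 + 0 = -30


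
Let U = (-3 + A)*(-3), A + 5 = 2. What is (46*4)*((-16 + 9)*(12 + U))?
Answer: -38640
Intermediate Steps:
A = -3 (A = -5 + 2 = -3)
U = 18 (U = (-3 - 3)*(-3) = -6*(-3) = 18)
(46*4)*((-16 + 9)*(12 + U)) = (46*4)*((-16 + 9)*(12 + 18)) = 184*(-7*30) = 184*(-210) = -38640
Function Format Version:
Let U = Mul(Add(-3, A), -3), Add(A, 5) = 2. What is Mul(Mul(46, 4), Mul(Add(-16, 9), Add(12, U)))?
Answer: -38640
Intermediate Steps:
A = -3 (A = Add(-5, 2) = -3)
U = 18 (U = Mul(Add(-3, -3), -3) = Mul(-6, -3) = 18)
Mul(Mul(46, 4), Mul(Add(-16, 9), Add(12, U))) = Mul(Mul(46, 4), Mul(Add(-16, 9), Add(12, 18))) = Mul(184, Mul(-7, 30)) = Mul(184, -210) = -38640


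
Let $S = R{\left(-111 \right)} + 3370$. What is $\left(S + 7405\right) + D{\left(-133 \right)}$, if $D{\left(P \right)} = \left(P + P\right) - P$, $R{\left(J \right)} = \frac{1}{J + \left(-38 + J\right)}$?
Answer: $\frac{2766919}{260} \approx 10642.0$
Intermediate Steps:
$R{\left(J \right)} = \frac{1}{-38 + 2 J}$
$D{\left(P \right)} = P$ ($D{\left(P \right)} = 2 P - P = P$)
$S = \frac{876199}{260}$ ($S = \frac{1}{2 \left(-19 - 111\right)} + 3370 = \frac{1}{2 \left(-130\right)} + 3370 = \frac{1}{2} \left(- \frac{1}{130}\right) + 3370 = - \frac{1}{260} + 3370 = \frac{876199}{260} \approx 3370.0$)
$\left(S + 7405\right) + D{\left(-133 \right)} = \left(\frac{876199}{260} + 7405\right) - 133 = \frac{2801499}{260} - 133 = \frac{2766919}{260}$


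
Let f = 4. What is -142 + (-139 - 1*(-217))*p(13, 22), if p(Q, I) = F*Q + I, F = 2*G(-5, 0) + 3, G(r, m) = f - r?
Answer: 22868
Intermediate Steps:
G(r, m) = 4 - r
F = 21 (F = 2*(4 - 1*(-5)) + 3 = 2*(4 + 5) + 3 = 2*9 + 3 = 18 + 3 = 21)
p(Q, I) = I + 21*Q (p(Q, I) = 21*Q + I = I + 21*Q)
-142 + (-139 - 1*(-217))*p(13, 22) = -142 + (-139 - 1*(-217))*(22 + 21*13) = -142 + (-139 + 217)*(22 + 273) = -142 + 78*295 = -142 + 23010 = 22868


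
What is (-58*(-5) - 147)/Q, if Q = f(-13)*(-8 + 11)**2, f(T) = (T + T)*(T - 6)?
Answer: 11/342 ≈ 0.032164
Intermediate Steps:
f(T) = 2*T*(-6 + T) (f(T) = (2*T)*(-6 + T) = 2*T*(-6 + T))
Q = 4446 (Q = (2*(-13)*(-6 - 13))*(-8 + 11)**2 = (2*(-13)*(-19))*3**2 = 494*9 = 4446)
(-58*(-5) - 147)/Q = (-58*(-5) - 147)/4446 = (290 - 147)*(1/4446) = 143*(1/4446) = 11/342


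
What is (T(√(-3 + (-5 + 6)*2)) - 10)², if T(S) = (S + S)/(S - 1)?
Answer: 80 + 18*I ≈ 80.0 + 18.0*I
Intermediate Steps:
T(S) = 2*S/(-1 + S) (T(S) = (2*S)/(-1 + S) = 2*S/(-1 + S))
(T(√(-3 + (-5 + 6)*2)) - 10)² = (2*√(-3 + (-5 + 6)*2)/(-1 + √(-3 + (-5 + 6)*2)) - 10)² = (2*√(-3 + 1*2)/(-1 + √(-3 + 1*2)) - 10)² = (2*√(-3 + 2)/(-1 + √(-3 + 2)) - 10)² = (2*√(-1)/(-1 + √(-1)) - 10)² = (2*I/(-1 + I) - 10)² = (2*I*((-1 - I)/2) - 10)² = (I*(-1 - I) - 10)² = (-10 + I*(-1 - I))²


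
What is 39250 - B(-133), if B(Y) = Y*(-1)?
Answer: 39117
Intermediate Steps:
B(Y) = -Y
39250 - B(-133) = 39250 - (-1)*(-133) = 39250 - 1*133 = 39250 - 133 = 39117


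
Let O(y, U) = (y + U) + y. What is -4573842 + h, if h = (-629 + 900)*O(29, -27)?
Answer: -4565441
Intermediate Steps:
O(y, U) = U + 2*y (O(y, U) = (U + y) + y = U + 2*y)
h = 8401 (h = (-629 + 900)*(-27 + 2*29) = 271*(-27 + 58) = 271*31 = 8401)
-4573842 + h = -4573842 + 8401 = -4565441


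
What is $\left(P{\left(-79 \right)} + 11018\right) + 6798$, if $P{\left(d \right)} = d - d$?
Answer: $17816$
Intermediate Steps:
$P{\left(d \right)} = 0$
$\left(P{\left(-79 \right)} + 11018\right) + 6798 = \left(0 + 11018\right) + 6798 = 11018 + 6798 = 17816$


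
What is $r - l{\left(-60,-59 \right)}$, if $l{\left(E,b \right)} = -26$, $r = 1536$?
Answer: $1562$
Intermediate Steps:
$r - l{\left(-60,-59 \right)} = 1536 - -26 = 1536 + 26 = 1562$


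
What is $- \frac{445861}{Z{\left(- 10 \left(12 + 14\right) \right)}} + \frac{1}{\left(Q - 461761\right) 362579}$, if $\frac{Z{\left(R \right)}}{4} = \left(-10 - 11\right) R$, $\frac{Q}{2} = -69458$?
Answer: $- \frac{1067091703517233}{52270287835920} \approx -20.415$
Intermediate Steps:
$Q = -138916$ ($Q = 2 \left(-69458\right) = -138916$)
$Z{\left(R \right)} = - 84 R$ ($Z{\left(R \right)} = 4 \left(-10 - 11\right) R = 4 \left(- 21 R\right) = - 84 R$)
$- \frac{445861}{Z{\left(- 10 \left(12 + 14\right) \right)}} + \frac{1}{\left(Q - 461761\right) 362579} = - \frac{445861}{\left(-84\right) \left(- 10 \left(12 + 14\right)\right)} + \frac{1}{\left(-138916 - 461761\right) 362579} = - \frac{445861}{\left(-84\right) \left(\left(-10\right) 26\right)} + \frac{1}{-600677} \cdot \frac{1}{362579} = - \frac{445861}{\left(-84\right) \left(-260\right)} - \frac{1}{217792865983} = - \frac{445861}{21840} - \frac{1}{217792865983} = \left(-445861\right) \frac{1}{21840} - \frac{1}{217792865983} = - \frac{34297}{1680} - \frac{1}{217792865983} = - \frac{1067091703517233}{52270287835920}$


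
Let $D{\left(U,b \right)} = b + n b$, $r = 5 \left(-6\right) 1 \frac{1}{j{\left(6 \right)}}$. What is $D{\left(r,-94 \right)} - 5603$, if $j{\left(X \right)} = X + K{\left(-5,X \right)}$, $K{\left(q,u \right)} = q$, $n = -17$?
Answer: $-4099$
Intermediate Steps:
$j{\left(X \right)} = -5 + X$ ($j{\left(X \right)} = X - 5 = -5 + X$)
$r = -30$ ($r = 5 \left(-6\right) 1 \frac{1}{-5 + 6} = - 30 \cdot 1 \cdot 1^{-1} = - 30 \cdot 1 \cdot 1 = \left(-30\right) 1 = -30$)
$D{\left(U,b \right)} = - 16 b$ ($D{\left(U,b \right)} = b - 17 b = - 16 b$)
$D{\left(r,-94 \right)} - 5603 = \left(-16\right) \left(-94\right) - 5603 = 1504 - 5603 = -4099$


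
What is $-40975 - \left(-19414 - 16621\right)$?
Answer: $-4940$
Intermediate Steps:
$-40975 - \left(-19414 - 16621\right) = -40975 - -36035 = -40975 + 36035 = -4940$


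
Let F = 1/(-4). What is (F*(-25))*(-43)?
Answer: -1075/4 ≈ -268.75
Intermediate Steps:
F = -1/4 ≈ -0.25000
(F*(-25))*(-43) = -1/4*(-25)*(-43) = (25/4)*(-43) = -1075/4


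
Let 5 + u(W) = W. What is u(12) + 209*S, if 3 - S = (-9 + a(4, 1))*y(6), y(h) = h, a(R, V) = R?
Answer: 6904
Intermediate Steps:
S = 33 (S = 3 - (-9 + 4)*6 = 3 - (-5)*6 = 3 - 1*(-30) = 3 + 30 = 33)
u(W) = -5 + W
u(12) + 209*S = (-5 + 12) + 209*33 = 7 + 6897 = 6904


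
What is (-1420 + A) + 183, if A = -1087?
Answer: -2324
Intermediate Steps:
(-1420 + A) + 183 = (-1420 - 1087) + 183 = -2507 + 183 = -2324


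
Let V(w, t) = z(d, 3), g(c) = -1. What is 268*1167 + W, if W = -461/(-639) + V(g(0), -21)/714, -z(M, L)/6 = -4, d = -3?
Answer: 23782336411/76041 ≈ 3.1276e+5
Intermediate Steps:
z(M, L) = 24 (z(M, L) = -6*(-4) = 24)
V(w, t) = 24
W = 57415/76041 (W = -461/(-639) + 24/714 = -461*(-1/639) + 24*(1/714) = 461/639 + 4/119 = 57415/76041 ≈ 0.75505)
268*1167 + W = 268*1167 + 57415/76041 = 312756 + 57415/76041 = 23782336411/76041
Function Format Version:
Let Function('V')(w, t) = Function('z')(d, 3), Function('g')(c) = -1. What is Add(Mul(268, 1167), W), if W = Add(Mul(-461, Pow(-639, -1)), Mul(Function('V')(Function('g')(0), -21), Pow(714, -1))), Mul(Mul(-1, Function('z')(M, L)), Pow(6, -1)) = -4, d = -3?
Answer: Rational(23782336411, 76041) ≈ 3.1276e+5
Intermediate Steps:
Function('z')(M, L) = 24 (Function('z')(M, L) = Mul(-6, -4) = 24)
Function('V')(w, t) = 24
W = Rational(57415, 76041) (W = Add(Mul(-461, Pow(-639, -1)), Mul(24, Pow(714, -1))) = Add(Mul(-461, Rational(-1, 639)), Mul(24, Rational(1, 714))) = Add(Rational(461, 639), Rational(4, 119)) = Rational(57415, 76041) ≈ 0.75505)
Add(Mul(268, 1167), W) = Add(Mul(268, 1167), Rational(57415, 76041)) = Add(312756, Rational(57415, 76041)) = Rational(23782336411, 76041)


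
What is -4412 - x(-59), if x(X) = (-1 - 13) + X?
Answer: -4339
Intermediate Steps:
x(X) = -14 + X
-4412 - x(-59) = -4412 - (-14 - 59) = -4412 - 1*(-73) = -4412 + 73 = -4339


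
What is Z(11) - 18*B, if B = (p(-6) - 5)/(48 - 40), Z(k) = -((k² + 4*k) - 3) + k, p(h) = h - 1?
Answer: -124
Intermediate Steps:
p(h) = -1 + h
Z(k) = 3 - k² - 3*k (Z(k) = -(-3 + k² + 4*k) + k = (3 - k² - 4*k) + k = 3 - k² - 3*k)
B = -3/2 (B = ((-1 - 6) - 5)/(48 - 40) = (-7 - 5)/8 = -12*⅛ = -3/2 ≈ -1.5000)
Z(11) - 18*B = (3 - 1*11² - 3*11) - 18*(-3/2) = (3 - 1*121 - 33) + 27 = (3 - 121 - 33) + 27 = -151 + 27 = -124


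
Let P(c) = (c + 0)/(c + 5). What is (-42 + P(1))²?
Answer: 63001/36 ≈ 1750.0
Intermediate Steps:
P(c) = c/(5 + c)
(-42 + P(1))² = (-42 + 1/(5 + 1))² = (-42 + 1/6)² = (-42 + 1*(⅙))² = (-42 + ⅙)² = (-251/6)² = 63001/36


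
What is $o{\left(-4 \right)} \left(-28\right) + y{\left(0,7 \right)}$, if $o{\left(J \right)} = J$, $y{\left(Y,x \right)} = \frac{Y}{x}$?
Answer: $112$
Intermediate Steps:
$o{\left(-4 \right)} \left(-28\right) + y{\left(0,7 \right)} = \left(-4\right) \left(-28\right) + \frac{0}{7} = 112 + 0 \cdot \frac{1}{7} = 112 + 0 = 112$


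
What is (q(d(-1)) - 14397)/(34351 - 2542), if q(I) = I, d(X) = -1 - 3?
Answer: -14401/31809 ≈ -0.45273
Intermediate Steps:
d(X) = -4
(q(d(-1)) - 14397)/(34351 - 2542) = (-4 - 14397)/(34351 - 2542) = -14401/31809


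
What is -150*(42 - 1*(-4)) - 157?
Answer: -7057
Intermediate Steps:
-150*(42 - 1*(-4)) - 157 = -150*(42 + 4) - 157 = -150*46 - 157 = -6900 - 157 = -7057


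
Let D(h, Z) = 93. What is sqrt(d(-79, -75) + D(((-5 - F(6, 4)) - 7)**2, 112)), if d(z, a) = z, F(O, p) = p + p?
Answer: sqrt(14) ≈ 3.7417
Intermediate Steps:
F(O, p) = 2*p
sqrt(d(-79, -75) + D(((-5 - F(6, 4)) - 7)**2, 112)) = sqrt(-79 + 93) = sqrt(14)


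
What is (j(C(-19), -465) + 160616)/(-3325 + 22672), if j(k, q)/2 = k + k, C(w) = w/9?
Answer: 1445468/174123 ≈ 8.3014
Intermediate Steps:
C(w) = w/9 (C(w) = w*(1/9) = w/9)
j(k, q) = 4*k (j(k, q) = 2*(k + k) = 2*(2*k) = 4*k)
(j(C(-19), -465) + 160616)/(-3325 + 22672) = (4*((1/9)*(-19)) + 160616)/(-3325 + 22672) = (4*(-19/9) + 160616)/19347 = (-76/9 + 160616)*(1/19347) = (1445468/9)*(1/19347) = 1445468/174123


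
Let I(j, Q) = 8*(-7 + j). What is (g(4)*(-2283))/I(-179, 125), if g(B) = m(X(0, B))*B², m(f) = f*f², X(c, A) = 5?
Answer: 95125/31 ≈ 3068.5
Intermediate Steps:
I(j, Q) = -56 + 8*j
m(f) = f³
g(B) = 125*B² (g(B) = 5³*B² = 125*B²)
(g(4)*(-2283))/I(-179, 125) = ((125*4²)*(-2283))/(-56 + 8*(-179)) = ((125*16)*(-2283))/(-56 - 1432) = (2000*(-2283))/(-1488) = -4566000*(-1/1488) = 95125/31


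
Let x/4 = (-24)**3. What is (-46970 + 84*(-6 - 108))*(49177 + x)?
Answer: 346004974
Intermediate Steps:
x = -55296 (x = 4*(-24)**3 = 4*(-13824) = -55296)
(-46970 + 84*(-6 - 108))*(49177 + x) = (-46970 + 84*(-6 - 108))*(49177 - 55296) = (-46970 + 84*(-114))*(-6119) = (-46970 - 9576)*(-6119) = -56546*(-6119) = 346004974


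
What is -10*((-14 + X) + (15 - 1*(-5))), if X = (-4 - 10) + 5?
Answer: 30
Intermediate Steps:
X = -9 (X = -14 + 5 = -9)
-10*((-14 + X) + (15 - 1*(-5))) = -10*((-14 - 9) + (15 - 1*(-5))) = -10*(-23 + (15 + 5)) = -10*(-23 + 20) = -10*(-3) = 30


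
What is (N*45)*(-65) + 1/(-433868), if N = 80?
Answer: -101525112001/433868 ≈ -2.3400e+5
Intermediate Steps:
(N*45)*(-65) + 1/(-433868) = (80*45)*(-65) + 1/(-433868) = 3600*(-65) - 1/433868 = -234000 - 1/433868 = -101525112001/433868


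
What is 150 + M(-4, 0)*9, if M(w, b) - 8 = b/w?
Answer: 222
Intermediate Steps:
M(w, b) = 8 + b/w
150 + M(-4, 0)*9 = 150 + (8 + 0/(-4))*9 = 150 + (8 + 0*(-¼))*9 = 150 + (8 + 0)*9 = 150 + 8*9 = 150 + 72 = 222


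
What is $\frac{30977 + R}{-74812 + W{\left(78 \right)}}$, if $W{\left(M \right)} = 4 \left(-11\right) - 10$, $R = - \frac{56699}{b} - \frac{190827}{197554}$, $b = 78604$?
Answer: $- \frac{34357229708577}{83039948040104} \approx -0.41374$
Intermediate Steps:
$R = - \frac{1871491411}{1109181044}$ ($R = - \frac{56699}{78604} - \frac{190827}{197554} = \left(-56699\right) \frac{1}{78604} - \frac{27261}{28222} = - \frac{56699}{78604} - \frac{27261}{28222} = - \frac{1871491411}{1109181044} \approx -1.6873$)
$W{\left(M \right)} = -54$ ($W{\left(M \right)} = -44 - 10 = -54$)
$\frac{30977 + R}{-74812 + W{\left(78 \right)}} = \frac{30977 - \frac{1871491411}{1109181044}}{-74812 - 54} = \frac{34357229708577}{1109181044 \left(-74866\right)} = \frac{34357229708577}{1109181044} \left(- \frac{1}{74866}\right) = - \frac{34357229708577}{83039948040104}$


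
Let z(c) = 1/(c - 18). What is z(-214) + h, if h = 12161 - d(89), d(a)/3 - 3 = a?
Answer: 2757319/232 ≈ 11885.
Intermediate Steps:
z(c) = 1/(-18 + c)
d(a) = 9 + 3*a
h = 11885 (h = 12161 - (9 + 3*89) = 12161 - (9 + 267) = 12161 - 1*276 = 12161 - 276 = 11885)
z(-214) + h = 1/(-18 - 214) + 11885 = 1/(-232) + 11885 = -1/232 + 11885 = 2757319/232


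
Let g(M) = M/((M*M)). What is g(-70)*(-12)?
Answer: 6/35 ≈ 0.17143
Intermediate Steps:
g(M) = 1/M (g(M) = M/(M²) = M/M² = 1/M)
g(-70)*(-12) = -12/(-70) = -1/70*(-12) = 6/35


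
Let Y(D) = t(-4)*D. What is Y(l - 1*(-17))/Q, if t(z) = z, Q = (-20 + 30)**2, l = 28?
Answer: -9/5 ≈ -1.8000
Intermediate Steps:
Q = 100 (Q = 10**2 = 100)
Y(D) = -4*D
Y(l - 1*(-17))/Q = -4*(28 - 1*(-17))/100 = -4*(28 + 17)*(1/100) = -4*45*(1/100) = -180*1/100 = -9/5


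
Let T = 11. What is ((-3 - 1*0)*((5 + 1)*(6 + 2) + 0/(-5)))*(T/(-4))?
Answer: 396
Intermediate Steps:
((-3 - 1*0)*((5 + 1)*(6 + 2) + 0/(-5)))*(T/(-4)) = ((-3 - 1*0)*((5 + 1)*(6 + 2) + 0/(-5)))*(11/(-4)) = ((-3 + 0)*(6*8 + 0*(-⅕)))*(11*(-¼)) = -3*(48 + 0)*(-11/4) = -3*48*(-11/4) = -144*(-11/4) = 396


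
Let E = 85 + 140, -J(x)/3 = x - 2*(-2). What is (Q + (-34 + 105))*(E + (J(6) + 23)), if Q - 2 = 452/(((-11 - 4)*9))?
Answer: 2049854/135 ≈ 15184.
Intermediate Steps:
J(x) = -12 - 3*x (J(x) = -3*(x - 2*(-2)) = -3*(x + 4) = -3*(4 + x) = -12 - 3*x)
E = 225
Q = -182/135 (Q = 2 + 452/(((-11 - 4)*9)) = 2 + 452/((-15*9)) = 2 + 452/(-135) = 2 + 452*(-1/135) = 2 - 452/135 = -182/135 ≈ -1.3481)
(Q + (-34 + 105))*(E + (J(6) + 23)) = (-182/135 + (-34 + 105))*(225 + ((-12 - 3*6) + 23)) = (-182/135 + 71)*(225 + ((-12 - 18) + 23)) = 9403*(225 + (-30 + 23))/135 = 9403*(225 - 7)/135 = (9403/135)*218 = 2049854/135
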